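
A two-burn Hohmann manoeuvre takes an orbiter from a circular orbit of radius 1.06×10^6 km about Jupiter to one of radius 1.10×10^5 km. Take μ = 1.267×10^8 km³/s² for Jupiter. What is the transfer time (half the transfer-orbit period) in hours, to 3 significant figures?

The Hohmann ellipse has a_t = (r₁ + r₂)/2 = 5.850×10^5 km.
Transfer time t = π√(a_t³/μ) = π√((5.850×10^5)³ / 1.267×10^8) = 1.249×10^5 s.
Converting: 1.249×10^5 s ÷ 3600 s/hour = 34.7 hours.

t = 34.7 hours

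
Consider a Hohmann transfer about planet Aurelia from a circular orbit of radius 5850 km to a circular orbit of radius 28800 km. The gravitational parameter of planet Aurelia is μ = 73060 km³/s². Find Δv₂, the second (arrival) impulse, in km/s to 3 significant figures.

Δv₂ = 0.667 km/s

Semi-major axis of the transfer orbit: a_t = (5850 + 28800)/2 = 17325 km.
On the circular orbit at r = 28800 km, v_c = √(μ/r) = 1.5927 km/s.
Vis-viva on the transfer ellipse at r = 28800 km gives v_t = √[μ(2/r − 1/a_t)] = 0.92552 km/s.
Δv₂ = |v_t − v_c| = |0.92552 − 1.5927| = 0.6672 km/s.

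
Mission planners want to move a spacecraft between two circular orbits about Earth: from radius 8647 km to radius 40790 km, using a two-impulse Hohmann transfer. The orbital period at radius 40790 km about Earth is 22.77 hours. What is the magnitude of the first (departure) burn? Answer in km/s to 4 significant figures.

From Kepler's third law T² = 4π²r³/μ at r = 40790 km, T = 22.77 hours = 22.77 × 3600 s = 81972 s: μ = 4π²r³/T² = 3.98740×10^5 km³/s².
Transfer-ellipse semi-major axis a_t = (r₁ + r₂)/2 = (8647 + 40790)/2 = 24718.5 km.
On the circular orbit at r = 8647 km, v_c = √(μ/r) = 6.79066 km/s.
Transfer-orbit speed at the same r (vis-viva, a = a_t): v_t = √[μ(2/r − 1/a_t)] = 8.72324 km/s.
Δv₁ = |v_t − v_c| = |8.72324 − 6.79066| = 1.933 km/s.

Δv₁ = 1.933 km/s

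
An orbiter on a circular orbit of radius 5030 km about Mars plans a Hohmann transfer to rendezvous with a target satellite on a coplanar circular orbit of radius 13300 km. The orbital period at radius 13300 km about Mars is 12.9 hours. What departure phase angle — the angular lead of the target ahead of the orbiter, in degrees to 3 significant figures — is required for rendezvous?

From Kepler's third law T² = 4π²r³/μ at r = 13300 km, T = 12.9 hours = 12.9 × 3600 s = 46440 s: μ = 4π²r³/T² = 43065.6 km³/s².
The Hohmann ellipse has a_t = (r₁ + r₂)/2 = 9165 km.
The half-period of the transfer ellipse is t = π√(a_t³/μ) = 13280 s.
Target angular speed ω₂ = √(μ/r₂³) = 1.353×10^-4 rad/s.
Angle swept by the target during transfer: ω₂·t = 1.797 rad = 103.0°.
The orbiter traverses 180° on the transfer ellipse, so the target must lead by 180° − 103.0° = 77.0°.

φ = 77.0°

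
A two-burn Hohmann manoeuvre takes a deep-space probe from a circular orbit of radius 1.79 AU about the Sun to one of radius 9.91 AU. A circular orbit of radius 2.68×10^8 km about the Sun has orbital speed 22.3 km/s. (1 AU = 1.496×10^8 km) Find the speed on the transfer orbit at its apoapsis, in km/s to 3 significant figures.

From the circular-orbit relation v² = μ/r at r = 2.68×10^8 km: μ = v²r = (22.3)² × 2.68×10^8 = 1.33274×10^11 km³/s².
In km: r₁ = 1.79 × 1.496×10^8 = 2.67784×10^8 km; r₂ = 9.91 × 1.496×10^8 = 1.482536×10^9 km.
The Hohmann ellipse has a_t = (r₁ + r₂)/2 = 8.7516×10^8 km.
At apoapsis, r = 1.482536×10^9 km.
Vis-viva: v = √[μ(2/r − 1/a_t)] = √[1.33274×10^11 × (2/1.482536×10^9 − 1/8.7516×10^8)] = 5.245 km/s.

v = 5.24 km/s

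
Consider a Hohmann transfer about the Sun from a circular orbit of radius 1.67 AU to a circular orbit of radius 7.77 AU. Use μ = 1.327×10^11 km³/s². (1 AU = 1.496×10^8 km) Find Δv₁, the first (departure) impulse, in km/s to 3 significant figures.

In km: r₁ = 1.67 × 1.496×10^8 = 2.49832×10^8 km; r₂ = 7.77 × 1.496×10^8 = 1.162392×10^9 km.
Semi-major axis of the transfer orbit: a_t = (2.49832×10^8 + 1.162392×10^9)/2 = 7.06112×10^8 km.
Circular speed at r = 2.49832×10^8 km: v_c = √(μ/r) = 23.047 km/s.
Transfer-orbit speed at the same r (vis-viva, a = a_t): v_t = √[μ(2/r − 1/a_t)] = 29.570 km/s.
Δv₁ = |v_t − v_c| = |29.570 − 23.047| = 6.523 km/s.

Δv₁ = 6.52 km/s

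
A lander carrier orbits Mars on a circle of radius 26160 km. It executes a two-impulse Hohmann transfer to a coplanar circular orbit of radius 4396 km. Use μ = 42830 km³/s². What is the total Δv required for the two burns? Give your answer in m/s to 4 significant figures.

Δv = 1556 m/s

The Hohmann ellipse has a_t = (r₁ + r₂)/2 = 15278 km.
Circular speed at r₁: v₁ = √(μ/r₁) = √(42830/26160) = 1.27954 km/s.
On the transfer ellipse at r₁, v² = μ(2/r − 1/a) gives v_a = √[μ(2/r₁ − 1/a_t)] = 0.686358 km/s.
First burn Δv₁ = |v_a − v₁| = 0.5932 km/s.
Circular speed at r₂: v₂ = √(μ/r₂) = 3.121370 km/s.
Transfer-orbit speed at r₂: v_p = √[μ(2/r₂ − 1/a_t)] = 4.084424 km/s.
Second burn Δv₂ = |v₂ − v_p| = 0.9631 km/s.
Total Δv = Δv₁ + Δv₂ = 1.556 km/s.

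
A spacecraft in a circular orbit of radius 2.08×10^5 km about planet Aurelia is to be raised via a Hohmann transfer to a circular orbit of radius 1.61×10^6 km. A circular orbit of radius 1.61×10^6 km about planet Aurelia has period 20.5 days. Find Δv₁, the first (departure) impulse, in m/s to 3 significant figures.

Δv₁ = 5260 m/s

From Kepler's third law T² = 4π²r³/μ at r = 1.61×10^6 km, T = 20.5 days = 20.5 × 86400 s = 1.7712×10^6 s: μ = 4π²r³/T² = 5.25173×10^7 km³/s².
Semi-major axis of the transfer orbit: a_t = (2.080×10^5 + 1.610×10^6)/2 = 9.090×10^5 km.
On the circular orbit at r = 2.080×10^5 km, v_c = √(μ/r) = 15.890 km/s.
Vis-viva on the transfer ellipse at r = 2.080×10^5 km gives v_t = √[μ(2/r − 1/a_t)] = 21.147 km/s.
Δv₁ = |v_t − v_c| = |21.147 − 15.890| = 5.257 km/s.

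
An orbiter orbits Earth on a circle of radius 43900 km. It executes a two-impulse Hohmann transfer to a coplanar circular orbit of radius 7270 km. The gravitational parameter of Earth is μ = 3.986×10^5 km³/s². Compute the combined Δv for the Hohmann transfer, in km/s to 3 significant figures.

Δv = 3.70 km/s

Transfer-ellipse semi-major axis a_t = (r₁ + r₂)/2 = (43900 + 7270)/2 = 25585 km.
At r₁ the circular-orbit speed is v₁ = √(μ/r₁) = 3.013 km/s.
Transfer-orbit speed at r₁ (vis-viva): v_a = √[μ(2/r₁ − 1/a_t)] = 1.606 km/s.
First burn Δv₁ = |v_a − v₁| = 1.407 km/s.
Circular speed at r₂: v₂ = √(μ/r₂) = 7.4046 km/s.
Transfer-orbit speed at r₂: v_p = √[μ(2/r₂ − 1/a_t)] = 9.6993 km/s.
Second burn Δv₂ = |v₂ − v_p| = 2.295 km/s.
Δv = Δv₁ + Δv₂ = 1.407 + 2.295 = 3.702 km/s.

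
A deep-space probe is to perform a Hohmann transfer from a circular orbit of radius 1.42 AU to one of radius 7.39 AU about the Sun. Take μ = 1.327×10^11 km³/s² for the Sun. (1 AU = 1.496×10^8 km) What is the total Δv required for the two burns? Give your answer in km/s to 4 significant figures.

Δv = 12.11 km/s

In km: r₁ = 1.42 × 1.496×10^8 = 2.12432×10^8 km; r₂ = 7.39 × 1.496×10^8 = 1.105544×10^9 km.
The Hohmann ellipse has a_t = (r₁ + r₂)/2 = 6.58988×10^8 km.
At r₁ the circular-orbit speed is v₁ = √(μ/r₁) = 24.993 km/s.
On the transfer ellipse at r₁, v² = μ(2/r − 1/a) gives v_p = √[μ(2/r₁ − 1/a_t)] = 32.372 km/s.
First burn Δv₁ = |v_p − v₁| = 7.379 km/s.
Circular speed at r₂: v₂ = √(μ/r₂) = 10.95588 km/s.
Transfer-orbit speed at r₂: v_a = √[μ(2/r₂ − 1/a_t)] = 6.220405 km/s.
Second burn Δv₂ = |v₂ − v_a| = 4.735 km/s.
Total Δv = Δv₁ + Δv₂ = 12.11 km/s.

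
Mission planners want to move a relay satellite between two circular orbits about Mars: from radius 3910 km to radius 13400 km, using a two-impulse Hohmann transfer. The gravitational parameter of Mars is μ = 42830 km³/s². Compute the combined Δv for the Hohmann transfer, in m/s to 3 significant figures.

Transfer-ellipse semi-major axis a_t = (r₁ + r₂)/2 = (3910 + 13400)/2 = 8655 km.
Circular speed at r₁: v₁ = √(μ/r₁) = √(42830/3910) = 3.3097 km/s.
On the transfer ellipse at r₁, vis-viva equation gives v_p = √[μ(2/r₁ − 1/a_t)] = 4.1182 km/s.
First burn Δv₁ = |v_p − v₁| = 0.8085 km/s.
At r₂, v₂ = √(μ/r₂) = 1.7878 km/s.
Transfer-orbit speed at r₂: v_a = √[μ(2/r₂ − 1/a_t)] = 1.2016 km/s.
Second burn Δv₂ = |v₂ − v_a| = 0.5862 km/s.
Total Δv = Δv₁ + Δv₂ = 1.395 km/s.

Δv = 1390 m/s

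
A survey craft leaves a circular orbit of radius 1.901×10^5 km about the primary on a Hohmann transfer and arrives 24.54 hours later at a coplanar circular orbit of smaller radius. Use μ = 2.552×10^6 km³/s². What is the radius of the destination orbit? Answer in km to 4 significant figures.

r₂ = 62640 km

Transfer time t = 24.54 hours = 88344 s, and t = π√(a_t³/μ).
So a_t = (μ t²/π²)^(1/3) = (2.552×10^6 × (88344)² / π²)^(1/3) = 1.2637×10^5 km.
Since a_t = (r₁ + r₂)/2, r₂ = 2a_t − r₁ = 2×1.2637×10^5 − 1.901×10^5 = 62640 km.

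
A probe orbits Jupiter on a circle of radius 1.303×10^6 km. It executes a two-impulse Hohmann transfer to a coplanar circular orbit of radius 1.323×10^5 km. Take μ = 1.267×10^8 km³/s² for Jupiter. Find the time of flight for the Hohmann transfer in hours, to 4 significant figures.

t = 47.13 hours

The Hohmann ellipse has a_t = (r₁ + r₂)/2 = 7.1765×10^5 km.
By Kepler's third law the transfer-orbit period is T = 2π√(a_t³/μ), so t = T/2 = 1.6968×10^5 s.
Converting: 1.6968×10^5 s ÷ 3600 s/hour = 47.13 hours.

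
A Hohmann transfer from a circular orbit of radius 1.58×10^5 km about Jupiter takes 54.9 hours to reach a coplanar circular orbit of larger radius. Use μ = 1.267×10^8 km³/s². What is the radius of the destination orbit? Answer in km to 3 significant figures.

r₂ = 1.43×10^6 km

Transfer time t = 54.9 hours = 1.9764×10^5 s, and t = π√(a_t³/μ).
So a_t = (μ t²/π²)^(1/3) = (1.267×10^8 × (1.9764×10^5)² / π²)^(1/3) = 7.9447×10^5 km.
Since a_t = (r₁ + r₂)/2, r₂ = 2a_t − r₁ = 2×7.9447×10^5 − 1.580×10^5 = 1.43094×10^6 km.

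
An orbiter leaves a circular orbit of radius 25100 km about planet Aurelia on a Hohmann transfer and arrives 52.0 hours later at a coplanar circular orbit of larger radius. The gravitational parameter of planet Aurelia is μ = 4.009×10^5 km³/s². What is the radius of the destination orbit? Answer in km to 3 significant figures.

Transfer time t = 52.0 hours = 1.872×10^5 s, and t = π√(a_t³/μ).
So a_t = (μ t²/π²)^(1/3) = (4.009×10^5 × (1.872×10^5)² / π²)^(1/3) = 1.1249×10^5 km.
Since a_t = (r₁ + r₂)/2, r₂ = 2a_t − r₁ = 2×1.1249×10^5 − 25100 = 1.9988×10^5 km.

r₂ = 2.00×10^5 km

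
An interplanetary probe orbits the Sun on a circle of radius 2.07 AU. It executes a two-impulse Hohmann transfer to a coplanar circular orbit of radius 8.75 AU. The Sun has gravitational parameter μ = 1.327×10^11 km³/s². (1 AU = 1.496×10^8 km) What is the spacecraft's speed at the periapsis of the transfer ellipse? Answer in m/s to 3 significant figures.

In km: r₁ = 2.07 × 1.496×10^8 = 3.09672×10^8 km; r₂ = 8.75 × 1.496×10^8 = 1.309×10^9 km.
Semi-major axis of the transfer orbit: a_t = (3.09672×10^8 + 1.309×10^9)/2 = 8.09336×10^8 km.
At periapsis, r = 3.09672×10^8 km.
Vis-viva: v = √[μ(2/r − 1/a_t)] = √[1.327×10^11 × (2/3.09672×10^8 − 1/8.09336×10^8)] = 26.33 km/s.

v = 26300 m/s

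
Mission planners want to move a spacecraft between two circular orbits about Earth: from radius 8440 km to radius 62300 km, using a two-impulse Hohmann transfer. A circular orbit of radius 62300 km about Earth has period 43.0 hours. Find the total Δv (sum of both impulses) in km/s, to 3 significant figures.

Δv = 3.54 km/s

From Kepler's third law T² = 4π²r³/μ at r = 62300 km, T = 43.0 hours = 43.0 × 3600 s = 1.548×10^5 s: μ = 4π²r³/T² = 3.98366×10^5 km³/s².
Semi-major axis of the transfer orbit: a_t = (8440 + 62300)/2 = 35370 km.
At r₁ the circular-orbit speed is v₁ = √(μ/r₁) = 6.870 km/s.
On the transfer ellipse at r₁, vis-viva gives v_p = √[μ(2/r₁ − 1/a_t)] = 9.118 km/s.
First burn Δv₁ = |v_p − v₁| = 2.248 km/s.
At r₂, v₂ = √(μ/r₂) = 2.52870 km/s.
Transfer-orbit speed at r₂: v_a = √[μ(2/r₂ − 1/a_t)] = 1.23524 km/s.
Second burn Δv₂ = |v₂ − v_a| = 1.293 km/s.
Total Δv = Δv₁ + Δv₂ = 3.541 km/s.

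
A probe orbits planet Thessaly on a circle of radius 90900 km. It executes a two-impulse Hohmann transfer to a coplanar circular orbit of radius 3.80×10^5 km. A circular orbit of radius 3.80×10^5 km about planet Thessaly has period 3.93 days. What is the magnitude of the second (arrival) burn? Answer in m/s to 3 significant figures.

Δv₂ = 2660 m/s

From Kepler's third law T² = 4π²r³/μ at r = 3.80×10^5 km, T = 3.93 days = 3.93 × 86400 s = 3.39552×10^5 s: μ = 4π²r³/T² = 1.87888×10^7 km³/s².
Transfer-ellipse semi-major axis a_t = (r₁ + r₂)/2 = (90900 + 3.800×10^5)/2 = 2.3545×10^5 km.
Circular speed at r = 3.800×10^5 km: v_c = √(μ/r) = 7.032 km/s.
Vis-viva on the transfer ellipse at r = 3.800×10^5 km gives v_t = √[μ(2/r − 1/a_t)] = 4.369 km/s.
Δv₂ = |v_t − v_c| = |4.369 − 7.032| = 2.663 km/s.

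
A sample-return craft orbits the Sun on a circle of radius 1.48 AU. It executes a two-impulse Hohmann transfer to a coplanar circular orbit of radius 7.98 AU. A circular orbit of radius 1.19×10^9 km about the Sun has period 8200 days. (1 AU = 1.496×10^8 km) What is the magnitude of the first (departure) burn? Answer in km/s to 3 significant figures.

From Kepler's third law T² = 4π²r³/μ at r = 1.19×10^9 km, T = 8200 days = 8200 × 86400 s = 7.0848×10^8 s: μ = 4π²r³/T² = 1.32540×10^11 km³/s².
In km: r₁ = 1.48 × 1.496×10^8 = 2.21408×10^8 km; r₂ = 7.98 × 1.496×10^8 = 1.193808×10^9 km.
The Hohmann ellipse has a_t = (r₁ + r₂)/2 = 7.07608×10^8 km.
Circular speed at r = 2.21408×10^8 km: v_c = √(μ/r) = 24.4667 km/s.
Transfer-orbit speed at the same r (vis-viva, a = a_t): v_t = √[μ(2/r − 1/a_t)] = 31.7795 km/s.
Δv₁ = |v_t − v_c| = |31.7795 − 24.4667| = 7.313 km/s.

Δv₁ = 7.31 km/s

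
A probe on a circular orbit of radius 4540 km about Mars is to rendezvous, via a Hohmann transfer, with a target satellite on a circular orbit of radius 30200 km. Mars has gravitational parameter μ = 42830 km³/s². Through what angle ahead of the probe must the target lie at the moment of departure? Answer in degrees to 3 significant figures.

Transfer-ellipse semi-major axis a_t = (r₁ + r₂)/2 = (4540 + 30200)/2 = 17370 km.
The half-period of the transfer ellipse is t = π√(a_t³/μ) = 34752 s.
Target angular speed ω₂ = √(μ/r₂³) = 3.9433×10^-5 rad/s.
Angle swept by the target during transfer: ω₂·t = 1.3704 rad = 78.52°.
The probe traverses 180° on the transfer ellipse, so the target must lead by 180° − 78.52° = 101°.

φ = 101°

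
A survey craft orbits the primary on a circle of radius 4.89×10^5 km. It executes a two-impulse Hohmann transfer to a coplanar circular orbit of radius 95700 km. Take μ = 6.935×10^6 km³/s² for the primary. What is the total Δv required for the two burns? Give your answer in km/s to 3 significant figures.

Δv = 4.11 km/s

The Hohmann ellipse has a_t = (r₁ + r₂)/2 = 2.9235×10^5 km.
Circular speed at r₁: v₁ = √(μ/r₁) = √(6.935×10^6/4.890×10^5) = 3.766 km/s.
On the transfer ellipse at r₁, vis-viva gives v_a = √[μ(2/r₁ − 1/a_t)] = 2.155 km/s.
First burn Δv₁ = |v_a − v₁| = 1.611 km/s.
At r₂, v₂ = √(μ/r₂) = 8.513 km/s.
Transfer-orbit speed at r₂: v_p = √[μ(2/r₂ − 1/a_t)] = 11.01 km/s.
Second burn Δv₂ = |v₂ − v_p| = 2.497 km/s.
Δv = Δv₁ + Δv₂ = 1.611 + 2.497 = 4.108 km/s.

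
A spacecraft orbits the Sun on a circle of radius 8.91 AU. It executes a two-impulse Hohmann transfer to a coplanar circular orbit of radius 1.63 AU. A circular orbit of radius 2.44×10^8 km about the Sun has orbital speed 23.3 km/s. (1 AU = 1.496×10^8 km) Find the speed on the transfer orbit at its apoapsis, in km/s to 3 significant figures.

v = 5.54 km/s

From the circular-orbit relation v² = μ/r at r = 2.44×10^8 km: μ = v²r = (23.3)² × 2.44×10^8 = 1.32465×10^11 km³/s².
In km: r₁ = 8.91 × 1.496×10^8 = 1.332936×10^9 km; r₂ = 1.63 × 1.496×10^8 = 2.43848×10^8 km.
Transfer-ellipse semi-major axis a_t = (r₁ + r₂)/2 = (1.332936×10^9 + 2.43848×10^8)/2 = 7.88392×10^8 km.
The apoapsis of the transfer ellipse is at r = 1.332936×10^9 km.
Applying v² = μ(2/r − 1/a_t): v = 5.544 km/s.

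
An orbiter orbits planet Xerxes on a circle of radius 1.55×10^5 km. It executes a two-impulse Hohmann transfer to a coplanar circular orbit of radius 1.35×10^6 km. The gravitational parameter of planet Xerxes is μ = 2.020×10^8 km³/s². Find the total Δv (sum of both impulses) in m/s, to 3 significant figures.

Δv = 18900 m/s

The Hohmann ellipse has a_t = (r₁ + r₂)/2 = 7.525×10^5 km.
At r₁ the circular-orbit speed is v₁ = √(μ/r₁) = 36.10 km/s.
On the transfer ellipse at r₁, v² = μ(2/r − 1/a) gives v_p = √[μ(2/r₁ − 1/a_t)] = 48.35 km/s.
First burn Δv₁ = |v_p − v₁| = 12.25 km/s.
Circular speed at r₂: v₂ = √(μ/r₂) = 12.2323 km/s.
Transfer-orbit speed at r₂: v_a = √[μ(2/r₂ − 1/a_t)] = 5.55164 km/s.
Second burn Δv₂ = |v₂ − v_a| = 6.681 km/s.
Δv = Δv₁ + Δv₂ = 12.25 + 6.681 = 18.93 km/s.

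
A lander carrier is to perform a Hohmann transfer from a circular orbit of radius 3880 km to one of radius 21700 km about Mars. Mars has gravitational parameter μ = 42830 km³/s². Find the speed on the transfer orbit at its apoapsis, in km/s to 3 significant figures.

v = 0.774 km/s

The Hohmann ellipse has a_t = (r₁ + r₂)/2 = 12790 km.
At apoapsis, r = 21700 km.
Applying v² = μ(2/r − 1/a_t): v = 0.7738 km/s.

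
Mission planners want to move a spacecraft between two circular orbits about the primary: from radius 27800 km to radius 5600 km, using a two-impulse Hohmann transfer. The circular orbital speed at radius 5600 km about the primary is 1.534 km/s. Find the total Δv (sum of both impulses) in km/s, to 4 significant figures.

Δv = 0.7350 km/s

From the circular-orbit relation v² = μ/r at r = 5600 km: μ = v²r = (1.534)² × 5600 = 13177.7 km³/s².
Transfer-ellipse semi-major axis a_t = (r₁ + r₂)/2 = (27800 + 5600)/2 = 16700 km.
Circular speed at r₁: v₁ = √(μ/r₁) = √(13177.7/27800) = 0.6885 km/s.
On the transfer ellipse at r₁, vis-viva gives v_a = √[μ(2/r₁ − 1/a_t)] = 0.3987 km/s.
First burn Δv₁ = |v_a − v₁| = 0.2898 km/s.
At r₂, v₂ = √(μ/r₂) = 1.5340 km/s.
Transfer-orbit speed at r₂: v_p = √[μ(2/r₂ − 1/a_t)] = 1.9792 km/s.
Second burn Δv₂ = |v₂ − v_p| = 0.4452 km/s.
Δv = Δv₁ + Δv₂ = 0.2898 + 0.4452 = 0.7350 km/s.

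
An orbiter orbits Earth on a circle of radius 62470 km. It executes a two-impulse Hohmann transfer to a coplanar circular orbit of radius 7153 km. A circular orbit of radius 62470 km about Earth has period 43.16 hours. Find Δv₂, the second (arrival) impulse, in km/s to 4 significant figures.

Δv₂ = 2.535 km/s

From Kepler's third law T² = 4π²r³/μ at r = 62470 km, T = 43.16 hours = 43.16 × 3600 s = 1.55376×10^5 s: μ = 4π²r³/T² = 3.98663×10^5 km³/s².
The Hohmann ellipse has a_t = (r₁ + r₂)/2 = 34811.5 km.
Circular speed at r = 7153 km: v_c = √(μ/r) = 7.46550 km/s.
Transfer-orbit speed at the same r (vis-viva, a = a_t): v_t = √[μ(2/r − 1/a_t)] = 10.0008 km/s.
Δv₂ = |v_t − v_c| = |10.0008 − 7.46550| = 2.535 km/s.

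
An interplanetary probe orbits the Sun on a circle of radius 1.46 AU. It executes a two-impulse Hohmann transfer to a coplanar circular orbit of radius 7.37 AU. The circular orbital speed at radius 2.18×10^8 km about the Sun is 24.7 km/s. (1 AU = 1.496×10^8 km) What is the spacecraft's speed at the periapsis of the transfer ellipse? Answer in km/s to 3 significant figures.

From the circular-orbit relation v² = μ/r at r = 2.18×10^8 km: μ = v²r = (24.7)² × 2.18×10^8 = 1.33000×10^11 km³/s².
In km: r₁ = 1.46 × 1.496×10^8 = 2.18416×10^8 km; r₂ = 7.37 × 1.496×10^8 = 1.102552×10^9 km.
Transfer-ellipse semi-major axis a_t = (r₁ + r₂)/2 = (2.18416×10^8 + 1.102552×10^9)/2 = 6.60484×10^8 km.
The periapsis of the transfer ellipse is at r = 2.18416×10^8 km.
From the vis-viva equation, v = √[μ(2/r − 1/a_t)] = 31.88 km/s.

v = 31.9 km/s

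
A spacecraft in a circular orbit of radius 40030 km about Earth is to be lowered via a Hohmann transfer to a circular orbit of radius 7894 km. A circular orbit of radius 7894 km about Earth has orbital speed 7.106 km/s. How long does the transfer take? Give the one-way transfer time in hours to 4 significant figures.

t = 5.127 hours

From the circular-orbit relation v² = μ/r at r = 7894 km: μ = v²r = (7.106)² × 7894 = 3.98609×10^5 km³/s².
Semi-major axis of the transfer orbit: a_t = (40030 + 7894)/2 = 23962 km.
Half the transfer-orbit period gives t = π√(a_t³/μ) = 18457 s.
Converting: 18457 s ÷ 3600 s/hour = 5.127 hours.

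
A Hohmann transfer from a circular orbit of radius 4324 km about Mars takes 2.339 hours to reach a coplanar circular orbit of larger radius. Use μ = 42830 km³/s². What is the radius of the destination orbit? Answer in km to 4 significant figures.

r₂ = 9178 km

Transfer time t = 2.339 hours = 8420.4 s, and t = π√(a_t³/μ).
So a_t = (μ t²/π²)^(1/3) = (42830 × (8420.4)² / π²)^(1/3) = 6751.0 km.
Since a_t = (r₁ + r₂)/2, r₂ = 2a_t − r₁ = 2×6751.0 − 4324 = 9178 km.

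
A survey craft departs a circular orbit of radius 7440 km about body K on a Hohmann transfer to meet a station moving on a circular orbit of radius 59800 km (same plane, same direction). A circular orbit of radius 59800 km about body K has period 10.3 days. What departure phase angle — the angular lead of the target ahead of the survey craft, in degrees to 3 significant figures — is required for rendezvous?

From Kepler's third law T² = 4π²r³/μ at r = 59800 km, T = 10.3 days = 10.3 × 86400 s = 8.8992×10^5 s: μ = 4π²r³/T² = 10660.1 km³/s².
The Hohmann ellipse has a_t = (r₁ + r₂)/2 = 33620 km.
Transfer time t = π√(a_t³/μ) = 1.8757×10^5 s.
Target angular speed ω₂ = √(μ/r₂³) = 7.0604×10^-6 rad/s.
Angle swept by the target during transfer: ω₂·t = 1.3243 rad = 75.88°.
Arrival is 180° from departure on the ellipse, so φ = 180° − 75.88° = 104°.

φ = 104°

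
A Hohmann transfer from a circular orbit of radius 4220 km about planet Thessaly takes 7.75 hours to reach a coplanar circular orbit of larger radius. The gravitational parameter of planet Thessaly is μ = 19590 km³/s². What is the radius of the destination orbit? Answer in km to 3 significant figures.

r₂ = 18900 km

Transfer time t = 7.75 hours = 27900 s, and t = π√(a_t³/μ).
So a_t = (μ t²/π²)^(1/3) = (19590 × (27900)² / π²)^(1/3) = 11561 km.
Since a_t = (r₁ + r₂)/2, r₂ = 2a_t − r₁ = 2×11561 − 4220 = 18902 km.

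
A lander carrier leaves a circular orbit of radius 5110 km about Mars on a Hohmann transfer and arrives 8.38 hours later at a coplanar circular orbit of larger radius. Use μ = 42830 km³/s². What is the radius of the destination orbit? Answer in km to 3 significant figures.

r₂ = 26500 km

Transfer time t = 8.38 hours = 30168 s, and t = π√(a_t³/μ).
So a_t = (μ t²/π²)^(1/3) = (42830 × (30168)² / π²)^(1/3) = 15807 km.
Since a_t = (r₁ + r₂)/2, r₂ = 2a_t − r₁ = 2×15807 − 5110 = 26504 km.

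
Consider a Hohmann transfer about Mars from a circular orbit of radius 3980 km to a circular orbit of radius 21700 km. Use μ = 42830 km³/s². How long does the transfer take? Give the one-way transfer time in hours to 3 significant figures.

t = 6.14 hours

The Hohmann ellipse has a_t = (r₁ + r₂)/2 = 12840 km.
Transfer time t = π√(a_t³/μ) = π√((12840)³ / 42830) = 22090 s.
Converting: 22090 s ÷ 3600 s/hour = 6.14 hours.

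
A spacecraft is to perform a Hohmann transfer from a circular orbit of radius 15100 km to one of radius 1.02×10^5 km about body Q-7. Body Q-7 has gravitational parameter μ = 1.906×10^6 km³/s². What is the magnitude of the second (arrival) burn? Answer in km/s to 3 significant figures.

Δv₂ = 2.13 km/s

The Hohmann ellipse has a_t = (r₁ + r₂)/2 = 58550 km.
On the circular orbit at r = 1.020×10^5 km, v_c = √(μ/r) = 4.323 km/s.
Transfer-orbit speed at the same r (vis-viva, a = a_t): v_t = √[μ(2/r − 1/a_t)] = 2.195 km/s.
Δv₂ = |v_t − v_c| = |2.195 − 4.323| = 2.128 km/s.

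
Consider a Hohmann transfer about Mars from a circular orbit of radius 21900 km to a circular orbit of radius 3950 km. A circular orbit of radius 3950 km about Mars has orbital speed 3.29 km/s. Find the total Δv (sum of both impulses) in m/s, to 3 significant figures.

Δv = 1620 m/s

From the circular-orbit relation v² = μ/r at r = 3950 km: μ = v²r = (3.29)² × 3950 = 42755.2 km³/s².
Semi-major axis of the transfer orbit: a_t = (21900 + 3950)/2 = 12925 km.
Circular speed at r₁: v₁ = √(μ/r₁) = √(42755.2/21900) = 1.3972 km/s.
On the transfer ellipse at r₁, vis-viva equation gives v_a = √[μ(2/r₁ − 1/a_t)] = 0.77242 km/s.
First burn Δv₁ = |v_a − v₁| = 0.6248 km/s.
At r₂, v₂ = √(μ/r₂) = 3.2900 km/s.
Transfer-orbit speed at r₂: v_p = √[μ(2/r₂ − 1/a_t)] = 4.2826 km/s.
Second burn Δv₂ = |v₂ − v_p| = 0.9926 km/s.
Δv = Δv₁ + Δv₂ = 0.6248 + 0.9926 = 1.617 km/s.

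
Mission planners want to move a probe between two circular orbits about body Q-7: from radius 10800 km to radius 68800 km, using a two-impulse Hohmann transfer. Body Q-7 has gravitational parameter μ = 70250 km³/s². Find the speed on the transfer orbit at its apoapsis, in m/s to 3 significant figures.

Semi-major axis of the transfer orbit: a_t = (10800 + 68800)/2 = 39800 km.
At apoapsis, r = 68800 km.
From the vis-viva equation, v = √[μ(2/r − 1/a_t)] = 0.5264 km/s.

v = 526 m/s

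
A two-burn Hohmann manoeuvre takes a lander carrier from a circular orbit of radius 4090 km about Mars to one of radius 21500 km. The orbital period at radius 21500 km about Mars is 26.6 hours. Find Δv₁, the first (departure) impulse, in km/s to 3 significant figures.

Δv₁ = 0.958 km/s

From Kepler's third law T² = 4π²r³/μ at r = 21500 km, T = 26.6 hours = 26.6 × 3600 s = 95760 s: μ = 4π²r³/T² = 42786.5 km³/s².
Transfer-ellipse semi-major axis a_t = (r₁ + r₂)/2 = (4090 + 21500)/2 = 12795 km.
On the circular orbit at r = 4090 km, v_c = √(μ/r) = 3.2344 km/s.
Vis-viva on the transfer ellipse at r = 4090 km gives v_t = √[μ(2/r − 1/a_t)] = 4.1927 km/s.
Δv₁ = |v_t − v_c| = |4.1927 − 3.2344| = 0.9583 km/s.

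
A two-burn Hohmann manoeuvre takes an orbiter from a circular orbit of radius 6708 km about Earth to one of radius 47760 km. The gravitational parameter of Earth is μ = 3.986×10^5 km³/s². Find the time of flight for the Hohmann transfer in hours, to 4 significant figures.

t = 6.212 hours

Transfer-ellipse semi-major axis a_t = (r₁ + r₂)/2 = (6708 + 47760)/2 = 27234 km.
Half the transfer-orbit period gives t = π√(a_t³/μ) = 22364 s.
Converting: 22364 s ÷ 3600 s/hour = 6.212 hours.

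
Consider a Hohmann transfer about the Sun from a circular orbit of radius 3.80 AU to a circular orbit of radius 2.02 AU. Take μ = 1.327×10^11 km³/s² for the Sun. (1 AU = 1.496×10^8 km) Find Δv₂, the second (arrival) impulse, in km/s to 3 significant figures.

Δv₂ = 2.99 km/s

In km: r₁ = 3.80 × 1.496×10^8 = 5.6848×10^8 km; r₂ = 2.02 × 1.496×10^8 = 3.02192×10^8 km.
Transfer-ellipse semi-major axis a_t = (r₁ + r₂)/2 = (5.6848×10^8 + 3.02192×10^8)/2 = 4.35336×10^8 km.
Circular speed at r = 3.02192×10^8 km: v_c = √(μ/r) = 20.955 km/s.
Transfer-orbit speed at the same r (vis-viva, a = a_t): v_t = √[μ(2/r − 1/a_t)] = 23.946 km/s.
Δv₂ = |v_t − v_c| = |23.946 − 20.955| = 2.991 km/s.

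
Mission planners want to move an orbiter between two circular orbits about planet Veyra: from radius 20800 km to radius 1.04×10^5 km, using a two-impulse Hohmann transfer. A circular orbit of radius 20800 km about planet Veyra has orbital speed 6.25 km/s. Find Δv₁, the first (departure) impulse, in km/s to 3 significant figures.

From the circular-orbit relation v² = μ/r at r = 20800 km: μ = v²r = (6.25)² × 20800 = 8.12500×10^5 km³/s².
Semi-major axis of the transfer orbit: a_t = (20800 + 1.040×10^5)/2 = 62400 km.
On the circular orbit at r = 20800 km, v_c = √(μ/r) = 6.250 km/s.
Transfer-orbit speed at the same r (vis-viva, a = a_t): v_t = √[μ(2/r − 1/a_t)] = 8.069 km/s.
Δv₁ = |v_t − v_c| = |8.069 − 6.250| = 1.819 km/s.

Δv₁ = 1.82 km/s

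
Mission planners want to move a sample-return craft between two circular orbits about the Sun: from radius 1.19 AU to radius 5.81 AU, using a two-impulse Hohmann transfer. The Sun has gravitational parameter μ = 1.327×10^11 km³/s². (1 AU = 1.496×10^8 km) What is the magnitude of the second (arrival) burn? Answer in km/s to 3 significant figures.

Δv₂ = 5.15 km/s

In km: r₁ = 1.19 × 1.496×10^8 = 1.78024×10^8 km; r₂ = 5.81 × 1.496×10^8 = 8.69176×10^8 km.
Transfer-ellipse semi-major axis a_t = (r₁ + r₂)/2 = (1.78024×10^8 + 8.69176×10^8)/2 = 5.236×10^8 km.
Circular speed at r = 8.69176×10^8 km: v_c = √(μ/r) = 12.356 km/s.
Transfer-orbit speed at the same r (vis-viva, a = a_t): v_t = √[μ(2/r − 1/a_t)] = 7.2048 km/s.
Δv₂ = |v_t − v_c| = |7.2048 − 12.356| = 5.151 km/s.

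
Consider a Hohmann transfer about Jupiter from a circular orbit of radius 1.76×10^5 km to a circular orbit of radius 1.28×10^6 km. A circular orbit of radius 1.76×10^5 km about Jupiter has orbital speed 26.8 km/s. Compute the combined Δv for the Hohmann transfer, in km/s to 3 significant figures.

From the circular-orbit relation v² = μ/r at r = 1.76×10^5 km: μ = v²r = (26.8)² × 1.76×10^5 = 1.26410×10^8 km³/s².
Transfer-ellipse semi-major axis a_t = (r₁ + r₂)/2 = (1.760×10^5 + 1.280×10^6)/2 = 7.280×10^5 km.
At r₁ the circular-orbit speed is v₁ = √(μ/r₁) = 26.800 km/s.
On the transfer ellipse at r₁, vis-viva equation gives v_p = √[μ(2/r₁ − 1/a_t)] = 35.536 km/s.
First burn Δv₁ = |v_p − v₁| = 8.736 km/s.
Circular speed at r₂: v₂ = √(μ/r₂) = 9.9377 km/s.
Transfer-orbit speed at r₂: v_a = √[μ(2/r₂ − 1/a_t)] = 4.8863 km/s.
Second burn Δv₂ = |v₂ − v_a| = 5.051 km/s.
Total Δv = Δv₁ + Δv₂ = 13.79 km/s.

Δv = 13.8 km/s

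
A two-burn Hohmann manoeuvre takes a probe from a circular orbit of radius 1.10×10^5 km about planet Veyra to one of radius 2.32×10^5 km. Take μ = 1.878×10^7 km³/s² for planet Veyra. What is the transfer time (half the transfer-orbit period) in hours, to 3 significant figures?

t = 14.2 hours

The Hohmann ellipse has a_t = (r₁ + r₂)/2 = 1.710×10^5 km.
By Kepler's third law the transfer-orbit period is T = 2π√(a_t³/μ), so t = T/2 = 51260 s.
Converting: 51260 s ÷ 3600 s/hour = 14.2 hours.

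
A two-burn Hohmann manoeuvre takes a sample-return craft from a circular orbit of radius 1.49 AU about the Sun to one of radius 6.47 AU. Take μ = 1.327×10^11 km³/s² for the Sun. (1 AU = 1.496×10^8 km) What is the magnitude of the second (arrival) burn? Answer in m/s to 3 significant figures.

In km: r₁ = 1.49 × 1.496×10^8 = 2.22904×10^8 km; r₂ = 6.47 × 1.496×10^8 = 9.67912×10^8 km.
Semi-major axis of the transfer orbit: a_t = (2.22904×10^8 + 9.67912×10^8)/2 = 5.95408×10^8 km.
On the circular orbit at r = 9.67912×10^8 km, v_c = √(μ/r) = 11.709 km/s.
Transfer-orbit speed at the same r (vis-viva, a = a_t): v_t = √[μ(2/r − 1/a_t)] = 7.1642 km/s.
Δv₂ = |v_t − v_c| = |7.1642 − 11.709| = 4.545 km/s.

Δv₂ = 4540 m/s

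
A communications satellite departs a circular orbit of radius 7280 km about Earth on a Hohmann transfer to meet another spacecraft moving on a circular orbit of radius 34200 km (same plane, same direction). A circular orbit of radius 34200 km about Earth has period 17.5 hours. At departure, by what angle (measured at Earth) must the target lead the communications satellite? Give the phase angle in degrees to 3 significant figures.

From Kepler's third law T² = 4π²r³/μ at r = 34200 km, T = 17.5 hours = 17.5 × 3600 s = 63000 s: μ = 4π²r³/T² = 3.97884×10^5 km³/s².
Semi-major axis of the transfer orbit: a_t = (7280 + 34200)/2 = 20740 km.
The half-period of the transfer ellipse is t = π√(a_t³/μ) = 14875.9 s.
Target angular speed ω₂ = √(μ/r₂³) = 9.97331×10^-5 rad/s.
Angle swept by the target during transfer: ω₂·t = 1.48362 rad = 85.01°.
The communications satellite traverses 180° on the transfer ellipse, so the target must lead by 180° − 85.01° = 95.0°.

φ = 95.0°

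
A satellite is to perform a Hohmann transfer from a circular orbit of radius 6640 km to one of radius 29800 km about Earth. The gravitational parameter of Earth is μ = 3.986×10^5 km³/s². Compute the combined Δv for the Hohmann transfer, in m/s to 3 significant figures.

Semi-major axis of the transfer orbit: a_t = (6640 + 29800)/2 = 18220 km.
At r₁ the circular-orbit speed is v₁ = √(μ/r₁) = 7.748 km/s.
Transfer-orbit speed at r₁ (vis-viva): v_p = √[μ(2/r₁ − 1/a_t)] = 9.909 km/s.
First burn Δv₁ = |v_p − v₁| = 2.161 km/s.
At r₂, v₂ = √(μ/r₂) = 3.657 km/s.
Transfer-orbit speed at r₂: v_a = √[μ(2/r₂ − 1/a_t)] = 2.208 km/s.
Second burn Δv₂ = |v₂ − v_a| = 1.449 km/s.
Δv = Δv₁ + Δv₂ = 2.161 + 1.449 = 3.610 km/s.

Δv = 3610 m/s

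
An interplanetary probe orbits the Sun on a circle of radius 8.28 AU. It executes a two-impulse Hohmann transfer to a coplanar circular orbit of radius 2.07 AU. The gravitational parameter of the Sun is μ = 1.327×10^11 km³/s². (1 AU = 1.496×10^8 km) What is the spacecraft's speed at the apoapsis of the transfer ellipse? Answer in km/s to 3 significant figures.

In km: r₁ = 8.28 × 1.496×10^8 = 1.238688×10^9 km; r₂ = 2.07 × 1.496×10^8 = 3.09672×10^8 km.
The Hohmann ellipse has a_t = (r₁ + r₂)/2 = 7.7418×10^8 km.
At apoapsis, r = 1.238688×10^9 km.
Applying v² = μ(2/r − 1/a_t): v = 6.546 km/s.

v = 6.55 km/s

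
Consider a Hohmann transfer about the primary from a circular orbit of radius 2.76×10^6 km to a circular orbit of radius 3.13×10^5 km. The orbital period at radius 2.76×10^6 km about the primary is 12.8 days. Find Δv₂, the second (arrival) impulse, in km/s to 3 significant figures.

Δv₂ = 15.8 km/s

From Kepler's third law T² = 4π²r³/μ at r = 2.76×10^6 km, T = 12.8 days = 12.8 × 86400 s = 1.10592×10^6 s: μ = 4π²r³/T² = 6.78640×10^8 km³/s².
Transfer-ellipse semi-major axis a_t = (r₁ + r₂)/2 = (2.760×10^6 + 3.130×10^5)/2 = 1.5365×10^6 km.
Circular speed at r = 3.130×10^5 km: v_c = √(μ/r) = 46.564 km/s.
Vis-viva on the transfer ellipse at r = 3.130×10^5 km gives v_t = √[μ(2/r − 1/a_t)] = 62.407 km/s.
Δv₂ = |v_t − v_c| = |62.407 − 46.564| = 15.84 km/s.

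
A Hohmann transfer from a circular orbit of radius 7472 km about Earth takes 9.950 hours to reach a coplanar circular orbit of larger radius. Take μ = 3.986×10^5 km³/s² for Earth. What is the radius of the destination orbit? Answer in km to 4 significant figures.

r₂ = 67090 km

Transfer time t = 9.950 hours = 35820 s, and t = π√(a_t³/μ).
So a_t = (μ t²/π²)^(1/3) = (3.986×10^5 × (35820)² / π²)^(1/3) = 37282 km.
Since a_t = (r₁ + r₂)/2, r₂ = 2a_t − r₁ = 2×37282 − 7472 = 67092 km.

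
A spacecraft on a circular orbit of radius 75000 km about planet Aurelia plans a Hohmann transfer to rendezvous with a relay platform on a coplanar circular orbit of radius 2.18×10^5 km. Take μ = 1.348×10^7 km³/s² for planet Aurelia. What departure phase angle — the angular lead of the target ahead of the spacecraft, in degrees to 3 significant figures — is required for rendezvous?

Semi-major axis of the transfer orbit: a_t = (75000 + 2.180×10^5)/2 = 1.465×10^5 km.
Transfer time t = π√(a_t³/μ) = 47980 s.
Target angular speed ω₂ = √(μ/r₂³) = 3.6071×10^-5 rad/s.
Angle swept by the target during transfer: ω₂·t = 1.7307 rad = 99.16°.
The spacecraft traverses 180° on the transfer ellipse, so the target must lead by 180° − 99.16° = 80.8°.

φ = 80.8°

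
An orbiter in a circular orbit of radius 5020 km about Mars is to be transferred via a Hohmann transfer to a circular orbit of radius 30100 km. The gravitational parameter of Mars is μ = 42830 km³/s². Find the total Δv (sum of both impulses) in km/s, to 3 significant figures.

Δv = 1.46 km/s

Transfer-ellipse semi-major axis a_t = (r₁ + r₂)/2 = (5020 + 30100)/2 = 17560 km.
Circular speed at r₁: v₁ = √(μ/r₁) = √(42830/5020) = 2.9209 km/s.
Transfer-orbit speed at r₁ (vis-viva equation): v_p = √[μ(2/r₁ − 1/a_t)] = 3.8242 km/s.
First burn Δv₁ = |v_p − v₁| = 0.9033 km/s.
At r₂, v₂ = √(μ/r₂) = 1.1929 km/s.
Transfer-orbit speed at r₂: v_a = √[μ(2/r₂ − 1/a_t)] = 0.63779 km/s.
Second burn Δv₂ = |v₂ − v_a| = 0.5551 km/s.
Δv = Δv₁ + Δv₂ = 0.9033 + 0.5551 = 1.458 km/s.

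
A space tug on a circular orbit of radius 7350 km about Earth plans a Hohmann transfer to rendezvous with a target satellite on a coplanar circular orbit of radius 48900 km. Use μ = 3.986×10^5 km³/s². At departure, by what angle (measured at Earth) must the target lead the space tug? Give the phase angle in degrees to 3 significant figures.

φ = 101°

Semi-major axis of the transfer orbit: a_t = (7350 + 48900)/2 = 28125 km.
The half-period of the transfer ellipse is t = π√(a_t³/μ) = 23470 s.
The target's mean motion on its circular orbit is ω₂ = √(μ/r₂³) = 5.8386×10^-5 rad/s.
Angle swept by the target during transfer: ω₂·t = 1.3703 rad = 78.51°.
The space tug traverses 180° on the transfer ellipse, so the target must lead by 180° − 78.51° = 101°.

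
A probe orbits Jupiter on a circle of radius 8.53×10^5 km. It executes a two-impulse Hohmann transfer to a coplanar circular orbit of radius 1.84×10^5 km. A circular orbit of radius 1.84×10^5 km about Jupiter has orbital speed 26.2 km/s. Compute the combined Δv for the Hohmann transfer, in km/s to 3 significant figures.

From the circular-orbit relation v² = μ/r at r = 1.84×10^5 km: μ = v²r = (26.2)² × 1.84×10^5 = 1.26305×10^8 km³/s².
Semi-major axis of the transfer orbit: a_t = (8.530×10^5 + 1.840×10^5)/2 = 5.185×10^5 km.
Circular speed at r₁: v₁ = √(μ/r₁) = √(1.26305×10^8/8.530×10^5) = 12.1685 km/s.
Transfer-orbit speed at r₁ (vis-viva equation): v_a = √[μ(2/r₁ − 1/a_t)] = 7.24887 km/s.
First burn Δv₁ = |v_a − v₁| = 4.9196 km/s.
At r₂, v₂ = √(μ/r₂) = 26.2000 km/s.
Transfer-orbit speed at r₂: v_p = √[μ(2/r₂ − 1/a_t)] = 33.6048 km/s.
Second burn Δv₂ = |v₂ − v_p| = 7.4048 km/s.
Total Δv = Δv₁ + Δv₂ = 12.32 km/s.

Δv = 12.3 km/s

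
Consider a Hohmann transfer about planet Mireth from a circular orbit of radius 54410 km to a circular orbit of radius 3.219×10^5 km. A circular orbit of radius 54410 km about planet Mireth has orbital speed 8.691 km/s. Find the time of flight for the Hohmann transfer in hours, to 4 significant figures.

t = 35.13 hours

From the circular-orbit relation v² = μ/r at r = 54410 km: μ = v²r = (8.691)² × 54410 = 4.10978×10^6 km³/s².
Semi-major axis of the transfer orbit: a_t = (54410 + 3.219×10^5)/2 = 1.88155×10^5 km.
Half the transfer-orbit period gives t = π√(a_t³/μ) = 1.2648×10^5 s.
Converting: 1.2648×10^5 s ÷ 3600 s/hour = 35.13 hours.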